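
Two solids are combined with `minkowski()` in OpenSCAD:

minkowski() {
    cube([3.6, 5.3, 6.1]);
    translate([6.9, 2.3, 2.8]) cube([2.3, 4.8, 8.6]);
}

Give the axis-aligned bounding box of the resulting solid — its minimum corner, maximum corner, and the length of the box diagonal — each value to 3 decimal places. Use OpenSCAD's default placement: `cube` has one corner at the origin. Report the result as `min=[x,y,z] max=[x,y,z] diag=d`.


min=[6.900,2.300,2.800] max=[12.800,12.400,17.500] diag=18.786

A = translate([6.9, 2.3, 2.8]) cube([2.3, 4.8, 8.6]) → bbox [6.9,2.3,2.8] .. [9.2,7.1,11.4]
B = cube([3.6, 5.3, 6.1]) → bbox [0,0,0] .. [3.6,5.3,6.1]
lo = A.lo+B.lo = [6.9+0, 2.3+0, 2.8+0] = [6.900,2.300,2.800]
hi = A.hi+B.hi = [9.2+3.6, 7.1+5.3, 11.4+6.1] = [12.800,12.400,17.500]
diag = √(5.9²+10.1²+14.7²) = √352.91 = 18.786


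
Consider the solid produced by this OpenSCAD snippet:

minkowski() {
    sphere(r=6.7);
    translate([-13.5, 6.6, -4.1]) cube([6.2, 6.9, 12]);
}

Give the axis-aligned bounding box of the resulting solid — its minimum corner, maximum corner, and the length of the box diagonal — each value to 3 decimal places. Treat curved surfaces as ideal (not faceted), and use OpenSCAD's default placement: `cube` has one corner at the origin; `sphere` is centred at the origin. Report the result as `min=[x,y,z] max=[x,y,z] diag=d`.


min=[-20.200,-0.100,-10.800] max=[-0.600,20.200,14.600] diag=37.966

A = translate([-13.5, 6.6, -4.1]) cube([6.2, 6.9, 12]) → bbox [-13.5,6.6,-4.1] .. [-7.3,13.5,7.9]
B = sphere(r=6.7) → bbox [-6.7,-6.7,-6.7] .. [6.7,6.7,6.7]
lo = A.lo+B.lo = [-13.5-6.7, 6.6-6.7, -4.1-6.7] = [-20.200,-0.100,-10.800]
hi = A.hi+B.hi = [-7.3+6.7, 13.5+6.7, 7.9+6.7] = [-0.600,20.200,14.600]
diag = √(19.6²+20.3²+25.4²) = √1441.41 = 37.966


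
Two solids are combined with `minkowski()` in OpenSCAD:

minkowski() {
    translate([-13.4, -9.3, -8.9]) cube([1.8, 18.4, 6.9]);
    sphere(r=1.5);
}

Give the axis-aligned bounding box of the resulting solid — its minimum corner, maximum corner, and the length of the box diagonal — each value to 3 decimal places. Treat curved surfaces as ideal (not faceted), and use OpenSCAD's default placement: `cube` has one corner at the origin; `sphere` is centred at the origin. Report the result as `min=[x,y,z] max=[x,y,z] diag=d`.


A = translate([-13.4, -9.3, -8.9]) cube([1.8, 18.4, 6.9]) → bbox [-13.4,-9.3,-8.9] .. [-11.6,9.1,-2]
B = sphere(r=1.5) → bbox [-1.5,-1.5,-1.5] .. [1.5,1.5,1.5]
lo = A.lo+B.lo = [-13.4-1.5, -9.3-1.5, -8.9-1.5] = [-14.900,-10.800,-10.400]
hi = A.hi+B.hi = [-11.6+1.5, 9.1+1.5, -2+1.5] = [-10.100,10.600,-0.500]
diag = √(4.8²+21.4²+9.9²) = √579.01 = 24.063

min=[-14.900,-10.800,-10.400] max=[-10.100,10.600,-0.500] diag=24.063


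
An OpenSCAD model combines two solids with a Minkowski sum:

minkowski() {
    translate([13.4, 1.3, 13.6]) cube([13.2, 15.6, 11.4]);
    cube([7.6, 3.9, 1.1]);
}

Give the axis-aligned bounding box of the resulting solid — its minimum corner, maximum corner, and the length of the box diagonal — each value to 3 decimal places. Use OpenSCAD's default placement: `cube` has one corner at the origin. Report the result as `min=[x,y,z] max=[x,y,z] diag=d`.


min=[13.400,1.300,13.600] max=[34.200,20.800,26.100] diag=31.131

A = translate([13.4, 1.3, 13.6]) cube([13.2, 15.6, 11.4]) → bbox [13.4,1.3,13.6] .. [26.6,16.9,25]
B = cube([7.6, 3.9, 1.1]) → bbox [0,0,0] .. [7.6,3.9,1.1]
lo = A.lo+B.lo = [13.4+0, 1.3+0, 13.6+0] = [13.400,1.300,13.600]
hi = A.hi+B.hi = [26.6+7.6, 16.9+3.9, 25+1.1] = [34.200,20.800,26.100]
diag = √(20.8²+19.5²+12.5²) = √969.14 = 31.131


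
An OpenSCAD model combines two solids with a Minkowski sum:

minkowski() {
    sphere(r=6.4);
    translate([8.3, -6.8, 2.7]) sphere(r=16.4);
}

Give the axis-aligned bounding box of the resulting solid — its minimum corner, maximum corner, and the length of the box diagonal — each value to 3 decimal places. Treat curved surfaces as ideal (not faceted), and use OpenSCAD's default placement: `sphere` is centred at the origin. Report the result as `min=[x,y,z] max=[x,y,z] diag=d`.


A = translate([8.3, -6.8, 2.7]) sphere(r=16.4) → bbox [-8.1,-23.2,-13.7] .. [24.7,9.6,19.1]
B = sphere(r=6.4) → bbox [-6.4,-6.4,-6.4] .. [6.4,6.4,6.4]
lo = A.lo+B.lo = [-8.1-6.4, -23.2-6.4, -13.7-6.4] = [-14.500,-29.600,-20.100]
hi = A.hi+B.hi = [24.7+6.4, 9.6+6.4, 19.1+6.4] = [31.100,16.000,25.500]
diag = √(45.6²+45.6²+45.6²) = √6238.08 = 78.982

min=[-14.500,-29.600,-20.100] max=[31.100,16.000,25.500] diag=78.982


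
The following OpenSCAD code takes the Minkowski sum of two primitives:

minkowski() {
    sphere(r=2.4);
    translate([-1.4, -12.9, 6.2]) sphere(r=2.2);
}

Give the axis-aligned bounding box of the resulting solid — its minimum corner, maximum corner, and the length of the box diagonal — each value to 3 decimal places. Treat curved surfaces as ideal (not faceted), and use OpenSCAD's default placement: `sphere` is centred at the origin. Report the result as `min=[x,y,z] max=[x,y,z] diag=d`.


min=[-6.000,-17.500,1.600] max=[3.200,-8.300,10.800] diag=15.935

A = translate([-1.4, -12.9, 6.2]) sphere(r=2.2) → bbox [-3.6,-15.1,4] .. [0.8,-10.7,8.4]
B = sphere(r=2.4) → bbox [-2.4,-2.4,-2.4] .. [2.4,2.4,2.4]
lo = A.lo+B.lo = [-3.6-2.4, -15.1-2.4, 4-2.4] = [-6.000,-17.500,1.600]
hi = A.hi+B.hi = [0.8+2.4, -10.7+2.4, 8.4+2.4] = [3.200,-8.300,10.800]
diag = √(9.2²+9.2²+9.2²) = √253.92 = 15.935


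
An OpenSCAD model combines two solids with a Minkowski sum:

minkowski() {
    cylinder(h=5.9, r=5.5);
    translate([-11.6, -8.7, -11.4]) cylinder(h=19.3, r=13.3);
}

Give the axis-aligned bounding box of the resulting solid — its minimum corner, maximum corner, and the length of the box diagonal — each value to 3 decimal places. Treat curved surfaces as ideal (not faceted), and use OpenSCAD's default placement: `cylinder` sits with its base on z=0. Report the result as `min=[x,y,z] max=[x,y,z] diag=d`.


A = translate([-11.6, -8.7, -11.4]) cylinder(h=19.3, r=13.3) → bbox [-24.9,-22,-11.4] .. [1.7,4.6,7.9]
B = cylinder(h=5.9, r=5.5) → bbox [-5.5,-5.5,0] .. [5.5,5.5,5.9]
lo = A.lo+B.lo = [-24.9-5.5, -22-5.5, -11.4+0] = [-30.400,-27.500,-11.400]
hi = A.hi+B.hi = [1.7+5.5, 4.6+5.5, 7.9+5.9] = [7.200,10.100,13.800]
diag = √(37.6²+37.6²+25.2²) = √3462.56 = 58.844

min=[-30.400,-27.500,-11.400] max=[7.200,10.100,13.800] diag=58.844


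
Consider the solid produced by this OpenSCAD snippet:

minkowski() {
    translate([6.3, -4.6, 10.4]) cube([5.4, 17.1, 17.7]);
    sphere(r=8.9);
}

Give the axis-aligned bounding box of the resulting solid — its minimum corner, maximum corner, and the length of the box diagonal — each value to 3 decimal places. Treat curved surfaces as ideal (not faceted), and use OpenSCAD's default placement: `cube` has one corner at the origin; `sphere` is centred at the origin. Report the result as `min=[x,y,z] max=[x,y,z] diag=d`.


A = translate([6.3, -4.6, 10.4]) cube([5.4, 17.1, 17.7]) → bbox [6.3,-4.6,10.4] .. [11.7,12.5,28.1]
B = sphere(r=8.9) → bbox [-8.9,-8.9,-8.9] .. [8.9,8.9,8.9]
lo = A.lo+B.lo = [6.3-8.9, -4.6-8.9, 10.4-8.9] = [-2.600,-13.500,1.500]
hi = A.hi+B.hi = [11.7+8.9, 12.5+8.9, 28.1+8.9] = [20.600,21.400,37.000]
diag = √(23.2²+34.9²+35.5²) = √3016.5 = 54.923

min=[-2.600,-13.500,1.500] max=[20.600,21.400,37.000] diag=54.923


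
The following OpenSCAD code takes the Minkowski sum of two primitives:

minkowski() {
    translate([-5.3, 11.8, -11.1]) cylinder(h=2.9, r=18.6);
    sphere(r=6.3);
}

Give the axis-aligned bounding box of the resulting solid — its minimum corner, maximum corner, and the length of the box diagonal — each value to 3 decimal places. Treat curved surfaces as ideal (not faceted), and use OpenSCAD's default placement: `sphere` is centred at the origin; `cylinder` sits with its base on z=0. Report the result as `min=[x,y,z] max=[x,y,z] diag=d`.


min=[-30.200,-13.100,-17.400] max=[19.600,36.700,-1.900] diag=72.113

A = translate([-5.3, 11.8, -11.1]) cylinder(h=2.9, r=18.6) → bbox [-23.9,-6.8,-11.1] .. [13.3,30.4,-8.2]
B = sphere(r=6.3) → bbox [-6.3,-6.3,-6.3] .. [6.3,6.3,6.3]
lo = A.lo+B.lo = [-23.9-6.3, -6.8-6.3, -11.1-6.3] = [-30.200,-13.100,-17.400]
hi = A.hi+B.hi = [13.3+6.3, 30.4+6.3, -8.2+6.3] = [19.600,36.700,-1.900]
diag = √(49.8²+49.8²+15.5²) = √5200.33 = 72.113


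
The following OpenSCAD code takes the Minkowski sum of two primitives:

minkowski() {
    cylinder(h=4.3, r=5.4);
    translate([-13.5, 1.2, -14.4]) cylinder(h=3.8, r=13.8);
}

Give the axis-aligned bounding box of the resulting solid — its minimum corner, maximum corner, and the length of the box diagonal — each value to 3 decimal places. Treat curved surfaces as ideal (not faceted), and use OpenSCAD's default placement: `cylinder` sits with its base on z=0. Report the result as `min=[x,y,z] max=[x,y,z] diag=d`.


A = translate([-13.5, 1.2, -14.4]) cylinder(h=3.8, r=13.8) → bbox [-27.3,-12.6,-14.4] .. [0.3,15,-10.6]
B = cylinder(h=4.3, r=5.4) → bbox [-5.4,-5.4,0] .. [5.4,5.4,4.3]
lo = A.lo+B.lo = [-27.3-5.4, -12.6-5.4, -14.4+0] = [-32.700,-18.000,-14.400]
hi = A.hi+B.hi = [0.3+5.4, 15+5.4, -10.6+4.3] = [5.700,20.400,-6.300]
diag = √(38.4²+38.4²+8.1²) = √3014.73 = 54.907

min=[-32.700,-18.000,-14.400] max=[5.700,20.400,-6.300] diag=54.907


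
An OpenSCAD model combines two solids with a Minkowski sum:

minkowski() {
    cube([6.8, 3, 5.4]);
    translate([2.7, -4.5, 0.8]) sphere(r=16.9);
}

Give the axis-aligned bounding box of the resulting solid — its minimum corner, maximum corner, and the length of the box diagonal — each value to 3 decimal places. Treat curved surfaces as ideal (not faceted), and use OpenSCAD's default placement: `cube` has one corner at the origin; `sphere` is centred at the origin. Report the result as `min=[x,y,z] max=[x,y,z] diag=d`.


min=[-14.200,-21.400,-16.100] max=[26.400,15.400,23.100] diag=67.374

A = translate([2.7, -4.5, 0.8]) sphere(r=16.9) → bbox [-14.2,-21.4,-16.1] .. [19.6,12.4,17.7]
B = cube([6.8, 3, 5.4]) → bbox [0,0,0] .. [6.8,3,5.4]
lo = A.lo+B.lo = [-14.2+0, -21.4+0, -16.1+0] = [-14.200,-21.400,-16.100]
hi = A.hi+B.hi = [19.6+6.8, 12.4+3, 17.7+5.4] = [26.400,15.400,23.100]
diag = √(40.6²+36.8²+39.2²) = √4539.24 = 67.374


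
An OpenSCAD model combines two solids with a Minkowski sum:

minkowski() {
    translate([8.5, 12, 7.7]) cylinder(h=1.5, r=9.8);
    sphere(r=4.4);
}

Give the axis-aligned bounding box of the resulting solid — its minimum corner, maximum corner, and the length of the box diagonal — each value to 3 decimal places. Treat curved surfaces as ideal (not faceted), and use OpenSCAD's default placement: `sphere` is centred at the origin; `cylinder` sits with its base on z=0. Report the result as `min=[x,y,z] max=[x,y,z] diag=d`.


min=[-5.700,-2.200,3.300] max=[22.700,26.200,13.600] diag=41.463

A = translate([8.5, 12, 7.7]) cylinder(h=1.5, r=9.8) → bbox [-1.3,2.2,7.7] .. [18.3,21.8,9.2]
B = sphere(r=4.4) → bbox [-4.4,-4.4,-4.4] .. [4.4,4.4,4.4]
lo = A.lo+B.lo = [-1.3-4.4, 2.2-4.4, 7.7-4.4] = [-5.700,-2.200,3.300]
hi = A.hi+B.hi = [18.3+4.4, 21.8+4.4, 9.2+4.4] = [22.700,26.200,13.600]
diag = √(28.4²+28.4²+10.3²) = √1719.21 = 41.463


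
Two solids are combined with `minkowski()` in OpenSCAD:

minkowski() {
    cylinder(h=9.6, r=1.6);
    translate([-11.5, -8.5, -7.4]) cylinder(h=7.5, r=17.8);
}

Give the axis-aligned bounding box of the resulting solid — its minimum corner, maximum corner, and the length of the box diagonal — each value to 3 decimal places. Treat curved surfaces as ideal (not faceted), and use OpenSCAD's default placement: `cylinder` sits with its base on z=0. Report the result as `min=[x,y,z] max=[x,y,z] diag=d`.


min=[-30.900,-27.900,-7.400] max=[7.900,10.900,9.700] diag=57.474

A = translate([-11.5, -8.5, -7.4]) cylinder(h=7.5, r=17.8) → bbox [-29.3,-26.3,-7.4] .. [6.3,9.3,0.1]
B = cylinder(h=9.6, r=1.6) → bbox [-1.6,-1.6,0] .. [1.6,1.6,9.6]
lo = A.lo+B.lo = [-29.3-1.6, -26.3-1.6, -7.4+0] = [-30.900,-27.900,-7.400]
hi = A.hi+B.hi = [6.3+1.6, 9.3+1.6, 0.1+9.6] = [7.900,10.900,9.700]
diag = √(38.8²+38.8²+17.1²) = √3303.29 = 57.474


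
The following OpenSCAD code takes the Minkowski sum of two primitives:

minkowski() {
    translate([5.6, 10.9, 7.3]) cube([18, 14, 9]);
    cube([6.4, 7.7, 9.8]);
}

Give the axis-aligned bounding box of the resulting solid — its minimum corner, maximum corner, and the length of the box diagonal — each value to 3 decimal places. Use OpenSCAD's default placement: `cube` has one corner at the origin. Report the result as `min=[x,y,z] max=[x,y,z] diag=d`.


A = translate([5.6, 10.9, 7.3]) cube([18, 14, 9]) → bbox [5.6,10.9,7.3] .. [23.6,24.9,16.3]
B = cube([6.4, 7.7, 9.8]) → bbox [0,0,0] .. [6.4,7.7,9.8]
lo = A.lo+B.lo = [5.6+0, 10.9+0, 7.3+0] = [5.600,10.900,7.300]
hi = A.hi+B.hi = [23.6+6.4, 24.9+7.7, 16.3+9.8] = [30.000,32.600,26.100]
diag = √(24.4²+21.7²+18.8²) = √1419.69 = 37.679

min=[5.600,10.900,7.300] max=[30.000,32.600,26.100] diag=37.679


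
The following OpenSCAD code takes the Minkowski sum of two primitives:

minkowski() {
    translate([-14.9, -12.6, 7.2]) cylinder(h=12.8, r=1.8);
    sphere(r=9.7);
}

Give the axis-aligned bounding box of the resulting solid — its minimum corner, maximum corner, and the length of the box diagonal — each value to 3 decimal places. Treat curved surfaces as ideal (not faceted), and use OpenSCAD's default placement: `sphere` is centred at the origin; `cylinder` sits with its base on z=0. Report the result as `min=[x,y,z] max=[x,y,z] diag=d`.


min=[-26.400,-24.100,-2.500] max=[-3.400,-1.100,29.700] diag=45.769

A = translate([-14.9, -12.6, 7.2]) cylinder(h=12.8, r=1.8) → bbox [-16.7,-14.4,7.2] .. [-13.1,-10.8,20]
B = sphere(r=9.7) → bbox [-9.7,-9.7,-9.7] .. [9.7,9.7,9.7]
lo = A.lo+B.lo = [-16.7-9.7, -14.4-9.7, 7.2-9.7] = [-26.400,-24.100,-2.500]
hi = A.hi+B.hi = [-13.1+9.7, -10.8+9.7, 20+9.7] = [-3.400,-1.100,29.700]
diag = √(23²+23²+32.2²) = √2094.84 = 45.769


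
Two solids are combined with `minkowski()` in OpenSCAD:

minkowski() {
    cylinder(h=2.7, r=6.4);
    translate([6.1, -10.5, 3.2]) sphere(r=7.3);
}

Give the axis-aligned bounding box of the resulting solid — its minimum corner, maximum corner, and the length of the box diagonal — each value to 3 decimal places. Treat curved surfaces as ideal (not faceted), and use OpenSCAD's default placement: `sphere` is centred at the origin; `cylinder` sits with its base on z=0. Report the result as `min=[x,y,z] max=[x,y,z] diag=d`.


A = translate([6.1, -10.5, 3.2]) sphere(r=7.3) → bbox [-1.2,-17.8,-4.1] .. [13.4,-3.2,10.5]
B = cylinder(h=2.7, r=6.4) → bbox [-6.4,-6.4,0] .. [6.4,6.4,2.7]
lo = A.lo+B.lo = [-1.2-6.4, -17.8-6.4, -4.1+0] = [-7.600,-24.200,-4.100]
hi = A.hi+B.hi = [13.4+6.4, -3.2+6.4, 10.5+2.7] = [19.800,3.200,13.200]
diag = √(27.4²+27.4²+17.3²) = √1800.81 = 42.436

min=[-7.600,-24.200,-4.100] max=[19.800,3.200,13.200] diag=42.436


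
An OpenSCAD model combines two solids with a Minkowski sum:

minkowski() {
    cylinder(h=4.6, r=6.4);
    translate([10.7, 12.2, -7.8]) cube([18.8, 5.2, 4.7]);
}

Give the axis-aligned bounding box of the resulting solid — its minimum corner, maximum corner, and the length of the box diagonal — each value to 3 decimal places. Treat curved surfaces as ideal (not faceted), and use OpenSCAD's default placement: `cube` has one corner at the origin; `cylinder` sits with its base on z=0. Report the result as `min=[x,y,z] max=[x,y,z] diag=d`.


A = translate([10.7, 12.2, -7.8]) cube([18.8, 5.2, 4.7]) → bbox [10.7,12.2,-7.8] .. [29.5,17.4,-3.1]
B = cylinder(h=4.6, r=6.4) → bbox [-6.4,-6.4,0] .. [6.4,6.4,4.6]
lo = A.lo+B.lo = [10.7-6.4, 12.2-6.4, -7.8+0] = [4.300,5.800,-7.800]
hi = A.hi+B.hi = [29.5+6.4, 17.4+6.4, -3.1+4.6] = [35.900,23.800,1.500]
diag = √(31.6²+18²+9.3²) = √1409.05 = 37.537

min=[4.300,5.800,-7.800] max=[35.900,23.800,1.500] diag=37.537


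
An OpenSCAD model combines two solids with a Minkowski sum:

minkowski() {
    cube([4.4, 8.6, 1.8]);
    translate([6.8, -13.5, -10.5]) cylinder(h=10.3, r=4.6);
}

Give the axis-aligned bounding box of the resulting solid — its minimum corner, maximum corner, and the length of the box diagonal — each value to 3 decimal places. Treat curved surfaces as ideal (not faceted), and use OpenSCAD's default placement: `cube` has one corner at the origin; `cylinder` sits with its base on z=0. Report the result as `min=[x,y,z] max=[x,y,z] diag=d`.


A = translate([6.8, -13.5, -10.5]) cylinder(h=10.3, r=4.6) → bbox [2.2,-18.1,-10.5] .. [11.4,-8.9,-0.2]
B = cube([4.4, 8.6, 1.8]) → bbox [0,0,0] .. [4.4,8.6,1.8]
lo = A.lo+B.lo = [2.2+0, -18.1+0, -10.5+0] = [2.200,-18.100,-10.500]
hi = A.hi+B.hi = [11.4+4.4, -8.9+8.6, -0.2+1.8] = [15.800,-0.300,1.600]
diag = √(13.6²+17.8²+12.1²) = √648.21 = 25.460

min=[2.200,-18.100,-10.500] max=[15.800,-0.300,1.600] diag=25.460


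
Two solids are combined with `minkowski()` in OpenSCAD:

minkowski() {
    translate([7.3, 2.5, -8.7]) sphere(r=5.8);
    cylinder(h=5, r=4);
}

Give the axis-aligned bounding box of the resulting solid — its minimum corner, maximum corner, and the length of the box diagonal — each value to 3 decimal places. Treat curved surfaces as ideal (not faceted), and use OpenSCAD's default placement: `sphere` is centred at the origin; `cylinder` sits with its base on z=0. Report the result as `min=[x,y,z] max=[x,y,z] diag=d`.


A = translate([7.3, 2.5, -8.7]) sphere(r=5.8) → bbox [1.5,-3.3,-14.5] .. [13.1,8.3,-2.9]
B = cylinder(h=5, r=4) → bbox [-4,-4,0] .. [4,4,5]
lo = A.lo+B.lo = [1.5-4, -3.3-4, -14.5+0] = [-2.500,-7.300,-14.500]
hi = A.hi+B.hi = [13.1+4, 8.3+4, -2.9+5] = [17.100,12.300,2.100]
diag = √(19.6²+19.6²+16.6²) = √1043.88 = 32.309

min=[-2.500,-7.300,-14.500] max=[17.100,12.300,2.100] diag=32.309


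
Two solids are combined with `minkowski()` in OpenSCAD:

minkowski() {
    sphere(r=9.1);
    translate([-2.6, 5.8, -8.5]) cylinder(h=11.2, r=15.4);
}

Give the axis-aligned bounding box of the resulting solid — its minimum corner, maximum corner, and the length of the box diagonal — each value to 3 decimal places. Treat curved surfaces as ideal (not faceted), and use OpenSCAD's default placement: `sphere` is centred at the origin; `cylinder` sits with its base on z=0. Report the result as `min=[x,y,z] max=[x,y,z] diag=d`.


A = translate([-2.6, 5.8, -8.5]) cylinder(h=11.2, r=15.4) → bbox [-18,-9.6,-8.5] .. [12.8,21.2,2.7]
B = sphere(r=9.1) → bbox [-9.1,-9.1,-9.1] .. [9.1,9.1,9.1]
lo = A.lo+B.lo = [-18-9.1, -9.6-9.1, -8.5-9.1] = [-27.100,-18.700,-17.600]
hi = A.hi+B.hi = [12.8+9.1, 21.2+9.1, 2.7+9.1] = [21.900,30.300,11.800]
diag = √(49²+49²+29.4²) = √5666.36 = 75.275

min=[-27.100,-18.700,-17.600] max=[21.900,30.300,11.800] diag=75.275


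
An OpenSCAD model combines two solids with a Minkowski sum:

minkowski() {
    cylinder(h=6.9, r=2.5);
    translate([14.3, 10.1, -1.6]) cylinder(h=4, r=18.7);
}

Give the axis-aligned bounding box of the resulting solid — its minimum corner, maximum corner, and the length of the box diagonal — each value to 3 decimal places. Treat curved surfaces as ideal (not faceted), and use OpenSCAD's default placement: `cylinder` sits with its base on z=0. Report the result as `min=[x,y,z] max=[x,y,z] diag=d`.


min=[-6.900,-11.100,-1.600] max=[35.500,31.300,9.300] diag=60.945

A = translate([14.3, 10.1, -1.6]) cylinder(h=4, r=18.7) → bbox [-4.4,-8.6,-1.6] .. [33,28.8,2.4]
B = cylinder(h=6.9, r=2.5) → bbox [-2.5,-2.5,0] .. [2.5,2.5,6.9]
lo = A.lo+B.lo = [-4.4-2.5, -8.6-2.5, -1.6+0] = [-6.900,-11.100,-1.600]
hi = A.hi+B.hi = [33+2.5, 28.8+2.5, 2.4+6.9] = [35.500,31.300,9.300]
diag = √(42.4²+42.4²+10.9²) = √3714.33 = 60.945


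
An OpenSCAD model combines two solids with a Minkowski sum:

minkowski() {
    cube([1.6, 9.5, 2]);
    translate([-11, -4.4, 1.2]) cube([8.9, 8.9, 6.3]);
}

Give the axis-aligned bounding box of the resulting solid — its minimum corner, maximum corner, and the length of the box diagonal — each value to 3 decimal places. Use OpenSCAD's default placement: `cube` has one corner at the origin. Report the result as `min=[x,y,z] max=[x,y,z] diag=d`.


A = translate([-11, -4.4, 1.2]) cube([8.9, 8.9, 6.3]) → bbox [-11,-4.4,1.2] .. [-2.1,4.5,7.5]
B = cube([1.6, 9.5, 2]) → bbox [0,0,0] .. [1.6,9.5,2]
lo = A.lo+B.lo = [-11+0, -4.4+0, 1.2+0] = [-11.000,-4.400,1.200]
hi = A.hi+B.hi = [-2.1+1.6, 4.5+9.5, 7.5+2] = [-0.500,14.000,9.500]
diag = √(10.5²+18.4²+8.3²) = √517.7 = 22.753

min=[-11.000,-4.400,1.200] max=[-0.500,14.000,9.500] diag=22.753


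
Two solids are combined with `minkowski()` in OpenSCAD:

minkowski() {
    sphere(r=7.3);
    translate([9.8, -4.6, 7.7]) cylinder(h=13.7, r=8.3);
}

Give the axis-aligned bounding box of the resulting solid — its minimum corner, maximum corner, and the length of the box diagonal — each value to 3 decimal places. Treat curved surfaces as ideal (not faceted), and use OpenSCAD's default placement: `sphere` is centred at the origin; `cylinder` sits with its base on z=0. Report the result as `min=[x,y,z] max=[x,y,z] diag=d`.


A = translate([9.8, -4.6, 7.7]) cylinder(h=13.7, r=8.3) → bbox [1.5,-12.9,7.7] .. [18.1,3.7,21.4]
B = sphere(r=7.3) → bbox [-7.3,-7.3,-7.3] .. [7.3,7.3,7.3]
lo = A.lo+B.lo = [1.5-7.3, -12.9-7.3, 7.7-7.3] = [-5.800,-20.200,0.400]
hi = A.hi+B.hi = [18.1+7.3, 3.7+7.3, 21.4+7.3] = [25.400,11.000,28.700]
diag = √(31.2²+31.2²+28.3²) = √2747.77 = 52.419

min=[-5.800,-20.200,0.400] max=[25.400,11.000,28.700] diag=52.419


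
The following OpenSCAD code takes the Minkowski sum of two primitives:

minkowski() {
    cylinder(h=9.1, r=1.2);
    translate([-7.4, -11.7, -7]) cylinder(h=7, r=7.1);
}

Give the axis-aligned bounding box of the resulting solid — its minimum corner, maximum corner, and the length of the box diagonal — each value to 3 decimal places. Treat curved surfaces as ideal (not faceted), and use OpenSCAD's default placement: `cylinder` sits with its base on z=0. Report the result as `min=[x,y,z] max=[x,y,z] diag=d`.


min=[-15.700,-20.000,-7.000] max=[0.900,-3.400,9.100] diag=28.466

A = translate([-7.4, -11.7, -7]) cylinder(h=7, r=7.1) → bbox [-14.5,-18.8,-7] .. [-0.3,-4.6,0]
B = cylinder(h=9.1, r=1.2) → bbox [-1.2,-1.2,0] .. [1.2,1.2,9.1]
lo = A.lo+B.lo = [-14.5-1.2, -18.8-1.2, -7+0] = [-15.700,-20.000,-7.000]
hi = A.hi+B.hi = [-0.3+1.2, -4.6+1.2, 0+9.1] = [0.900,-3.400,9.100]
diag = √(16.6²+16.6²+16.1²) = √810.33 = 28.466


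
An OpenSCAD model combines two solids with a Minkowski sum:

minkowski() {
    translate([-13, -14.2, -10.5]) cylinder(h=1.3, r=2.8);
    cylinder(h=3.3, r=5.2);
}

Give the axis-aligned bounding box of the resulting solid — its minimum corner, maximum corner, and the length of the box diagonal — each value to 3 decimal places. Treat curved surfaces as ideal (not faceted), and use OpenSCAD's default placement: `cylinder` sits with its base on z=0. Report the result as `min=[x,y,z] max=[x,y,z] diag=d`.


A = translate([-13, -14.2, -10.5]) cylinder(h=1.3, r=2.8) → bbox [-15.8,-17,-10.5] .. [-10.2,-11.4,-9.2]
B = cylinder(h=3.3, r=5.2) → bbox [-5.2,-5.2,0] .. [5.2,5.2,3.3]
lo = A.lo+B.lo = [-15.8-5.2, -17-5.2, -10.5+0] = [-21.000,-22.200,-10.500]
hi = A.hi+B.hi = [-10.2+5.2, -11.4+5.2, -9.2+3.3] = [-5.000,-6.200,-5.900]
diag = √(16²+16²+4.6²) = √533.16 = 23.090

min=[-21.000,-22.200,-10.500] max=[-5.000,-6.200,-5.900] diag=23.090


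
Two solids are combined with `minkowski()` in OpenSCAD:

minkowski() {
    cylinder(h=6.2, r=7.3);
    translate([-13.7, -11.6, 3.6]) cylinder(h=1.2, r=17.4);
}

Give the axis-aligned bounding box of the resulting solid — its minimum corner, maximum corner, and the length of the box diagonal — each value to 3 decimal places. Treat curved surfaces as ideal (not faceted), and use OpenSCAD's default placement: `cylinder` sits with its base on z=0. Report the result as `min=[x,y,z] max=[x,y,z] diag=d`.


A = translate([-13.7, -11.6, 3.6]) cylinder(h=1.2, r=17.4) → bbox [-31.1,-29,3.6] .. [3.7,5.8,4.8]
B = cylinder(h=6.2, r=7.3) → bbox [-7.3,-7.3,0] .. [7.3,7.3,6.2]
lo = A.lo+B.lo = [-31.1-7.3, -29-7.3, 3.6+0] = [-38.400,-36.300,3.600]
hi = A.hi+B.hi = [3.7+7.3, 5.8+7.3, 4.8+6.2] = [11.000,13.100,11.000]
diag = √(49.4²+49.4²+7.4²) = √4935.48 = 70.253

min=[-38.400,-36.300,3.600] max=[11.000,13.100,11.000] diag=70.253


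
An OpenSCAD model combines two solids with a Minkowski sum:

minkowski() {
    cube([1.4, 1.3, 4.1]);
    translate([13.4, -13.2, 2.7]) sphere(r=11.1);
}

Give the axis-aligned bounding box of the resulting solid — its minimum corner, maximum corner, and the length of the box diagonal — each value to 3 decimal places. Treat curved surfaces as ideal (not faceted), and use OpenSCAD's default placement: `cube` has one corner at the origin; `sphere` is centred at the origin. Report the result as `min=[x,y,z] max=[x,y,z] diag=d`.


min=[2.300,-24.300,-8.400] max=[25.900,-0.800,17.900] diag=42.437

A = translate([13.4, -13.2, 2.7]) sphere(r=11.1) → bbox [2.3,-24.3,-8.4] .. [24.5,-2.1,13.8]
B = cube([1.4, 1.3, 4.1]) → bbox [0,0,0] .. [1.4,1.3,4.1]
lo = A.lo+B.lo = [2.3+0, -24.3+0, -8.4+0] = [2.300,-24.300,-8.400]
hi = A.hi+B.hi = [24.5+1.4, -2.1+1.3, 13.8+4.1] = [25.900,-0.800,17.900]
diag = √(23.6²+23.5²+26.3²) = √1800.9 = 42.437


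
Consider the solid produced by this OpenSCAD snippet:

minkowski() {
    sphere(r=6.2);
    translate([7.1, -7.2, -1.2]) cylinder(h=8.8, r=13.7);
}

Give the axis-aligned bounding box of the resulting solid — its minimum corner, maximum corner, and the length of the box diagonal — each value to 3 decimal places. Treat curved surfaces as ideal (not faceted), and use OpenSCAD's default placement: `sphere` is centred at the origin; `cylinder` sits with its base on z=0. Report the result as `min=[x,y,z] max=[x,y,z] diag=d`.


A = translate([7.1, -7.2, -1.2]) cylinder(h=8.8, r=13.7) → bbox [-6.6,-20.9,-1.2] .. [20.8,6.5,7.6]
B = sphere(r=6.2) → bbox [-6.2,-6.2,-6.2] .. [6.2,6.2,6.2]
lo = A.lo+B.lo = [-6.6-6.2, -20.9-6.2, -1.2-6.2] = [-12.800,-27.100,-7.400]
hi = A.hi+B.hi = [20.8+6.2, 6.5+6.2, 7.6+6.2] = [27.000,12.700,13.800]
diag = √(39.8²+39.8²+21.2²) = √3617.52 = 60.146

min=[-12.800,-27.100,-7.400] max=[27.000,12.700,13.800] diag=60.146


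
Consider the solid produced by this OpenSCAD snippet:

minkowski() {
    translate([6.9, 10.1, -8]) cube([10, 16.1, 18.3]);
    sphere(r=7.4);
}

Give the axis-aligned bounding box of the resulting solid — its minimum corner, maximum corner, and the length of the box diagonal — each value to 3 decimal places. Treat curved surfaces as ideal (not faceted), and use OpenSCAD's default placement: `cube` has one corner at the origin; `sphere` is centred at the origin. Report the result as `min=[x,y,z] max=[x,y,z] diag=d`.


min=[-0.500,2.700,-15.400] max=[24.300,33.600,17.700] diag=51.628

A = translate([6.9, 10.1, -8]) cube([10, 16.1, 18.3]) → bbox [6.9,10.1,-8] .. [16.9,26.2,10.3]
B = sphere(r=7.4) → bbox [-7.4,-7.4,-7.4] .. [7.4,7.4,7.4]
lo = A.lo+B.lo = [6.9-7.4, 10.1-7.4, -8-7.4] = [-0.500,2.700,-15.400]
hi = A.hi+B.hi = [16.9+7.4, 26.2+7.4, 10.3+7.4] = [24.300,33.600,17.700]
diag = √(24.8²+30.9²+33.1²) = √2665.46 = 51.628


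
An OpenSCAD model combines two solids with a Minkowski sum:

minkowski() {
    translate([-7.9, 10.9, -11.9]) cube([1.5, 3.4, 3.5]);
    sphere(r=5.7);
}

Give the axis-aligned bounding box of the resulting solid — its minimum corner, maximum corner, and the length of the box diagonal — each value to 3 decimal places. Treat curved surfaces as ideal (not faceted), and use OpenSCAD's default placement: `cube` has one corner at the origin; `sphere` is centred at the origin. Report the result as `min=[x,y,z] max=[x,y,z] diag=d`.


A = translate([-7.9, 10.9, -11.9]) cube([1.5, 3.4, 3.5]) → bbox [-7.9,10.9,-11.9] .. [-6.4,14.3,-8.4]
B = sphere(r=5.7) → bbox [-5.7,-5.7,-5.7] .. [5.7,5.7,5.7]
lo = A.lo+B.lo = [-7.9-5.7, 10.9-5.7, -11.9-5.7] = [-13.600,5.200,-17.600]
hi = A.hi+B.hi = [-6.4+5.7, 14.3+5.7, -8.4+5.7] = [-0.700,20.000,-2.700]
diag = √(12.9²+14.8²+14.9²) = √607.46 = 24.647

min=[-13.600,5.200,-17.600] max=[-0.700,20.000,-2.700] diag=24.647


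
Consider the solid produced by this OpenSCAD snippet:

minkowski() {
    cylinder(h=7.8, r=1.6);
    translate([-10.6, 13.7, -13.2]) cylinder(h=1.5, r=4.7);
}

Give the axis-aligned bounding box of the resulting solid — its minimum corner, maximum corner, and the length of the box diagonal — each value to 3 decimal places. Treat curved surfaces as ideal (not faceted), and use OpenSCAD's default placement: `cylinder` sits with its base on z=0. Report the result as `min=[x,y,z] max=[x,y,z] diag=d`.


A = translate([-10.6, 13.7, -13.2]) cylinder(h=1.5, r=4.7) → bbox [-15.3,9,-13.2] .. [-5.9,18.4,-11.7]
B = cylinder(h=7.8, r=1.6) → bbox [-1.6,-1.6,0] .. [1.6,1.6,7.8]
lo = A.lo+B.lo = [-15.3-1.6, 9-1.6, -13.2+0] = [-16.900,7.400,-13.200]
hi = A.hi+B.hi = [-5.9+1.6, 18.4+1.6, -11.7+7.8] = [-4.300,20.000,-3.900]
diag = √(12.6²+12.6²+9.3²) = √404.01 = 20.100

min=[-16.900,7.400,-13.200] max=[-4.300,20.000,-3.900] diag=20.100


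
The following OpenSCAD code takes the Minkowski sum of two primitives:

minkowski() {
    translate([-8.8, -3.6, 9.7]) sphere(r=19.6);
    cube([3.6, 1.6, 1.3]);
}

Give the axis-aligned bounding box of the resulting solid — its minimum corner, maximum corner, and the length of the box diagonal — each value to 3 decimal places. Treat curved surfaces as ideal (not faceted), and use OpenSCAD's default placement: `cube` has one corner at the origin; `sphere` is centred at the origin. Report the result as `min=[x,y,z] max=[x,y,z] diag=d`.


min=[-28.400,-23.200,-9.900] max=[14.400,17.600,30.600] diag=71.671

A = translate([-8.8, -3.6, 9.7]) sphere(r=19.6) → bbox [-28.4,-23.2,-9.9] .. [10.8,16,29.3]
B = cube([3.6, 1.6, 1.3]) → bbox [0,0,0] .. [3.6,1.6,1.3]
lo = A.lo+B.lo = [-28.4+0, -23.2+0, -9.9+0] = [-28.400,-23.200,-9.900]
hi = A.hi+B.hi = [10.8+3.6, 16+1.6, 29.3+1.3] = [14.400,17.600,30.600]
diag = √(42.8²+40.8²+40.5²) = √5136.73 = 71.671


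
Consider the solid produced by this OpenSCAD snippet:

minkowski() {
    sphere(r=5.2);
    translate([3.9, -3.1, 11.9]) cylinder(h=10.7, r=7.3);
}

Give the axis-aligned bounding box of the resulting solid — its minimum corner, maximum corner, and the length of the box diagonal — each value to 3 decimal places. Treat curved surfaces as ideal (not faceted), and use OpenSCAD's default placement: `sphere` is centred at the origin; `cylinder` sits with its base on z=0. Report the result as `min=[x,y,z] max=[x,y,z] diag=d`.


A = translate([3.9, -3.1, 11.9]) cylinder(h=10.7, r=7.3) → bbox [-3.4,-10.4,11.9] .. [11.2,4.2,22.6]
B = sphere(r=5.2) → bbox [-5.2,-5.2,-5.2] .. [5.2,5.2,5.2]
lo = A.lo+B.lo = [-3.4-5.2, -10.4-5.2, 11.9-5.2] = [-8.600,-15.600,6.700]
hi = A.hi+B.hi = [11.2+5.2, 4.2+5.2, 22.6+5.2] = [16.400,9.400,27.800]
diag = √(25²+25²+21.1²) = √1695.21 = 41.173

min=[-8.600,-15.600,6.700] max=[16.400,9.400,27.800] diag=41.173


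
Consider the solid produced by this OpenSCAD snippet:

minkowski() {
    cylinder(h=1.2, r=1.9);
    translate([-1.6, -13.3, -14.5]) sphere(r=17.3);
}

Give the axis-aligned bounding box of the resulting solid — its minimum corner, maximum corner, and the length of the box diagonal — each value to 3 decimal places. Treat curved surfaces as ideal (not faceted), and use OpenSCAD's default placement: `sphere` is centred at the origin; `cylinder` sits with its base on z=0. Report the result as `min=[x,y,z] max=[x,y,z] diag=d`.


A = translate([-1.6, -13.3, -14.5]) sphere(r=17.3) → bbox [-18.9,-30.6,-31.8] .. [15.7,4,2.8]
B = cylinder(h=1.2, r=1.9) → bbox [-1.9,-1.9,0] .. [1.9,1.9,1.2]
lo = A.lo+B.lo = [-18.9-1.9, -30.6-1.9, -31.8+0] = [-20.800,-32.500,-31.800]
hi = A.hi+B.hi = [15.7+1.9, 4+1.9, 2.8+1.2] = [17.600,5.900,4.000]
diag = √(38.4²+38.4²+35.8²) = √4230.76 = 65.044

min=[-20.800,-32.500,-31.800] max=[17.600,5.900,4.000] diag=65.044


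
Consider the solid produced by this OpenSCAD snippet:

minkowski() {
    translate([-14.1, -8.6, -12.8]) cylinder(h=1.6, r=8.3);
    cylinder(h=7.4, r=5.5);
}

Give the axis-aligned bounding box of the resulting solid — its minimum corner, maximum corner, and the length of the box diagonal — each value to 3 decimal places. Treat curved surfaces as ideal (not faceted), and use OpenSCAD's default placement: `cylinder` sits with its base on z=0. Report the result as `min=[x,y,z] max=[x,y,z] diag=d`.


min=[-27.900,-22.400,-12.800] max=[-0.300,5.200,-3.800] diag=40.056

A = translate([-14.1, -8.6, -12.8]) cylinder(h=1.6, r=8.3) → bbox [-22.4,-16.9,-12.8] .. [-5.8,-0.3,-11.2]
B = cylinder(h=7.4, r=5.5) → bbox [-5.5,-5.5,0] .. [5.5,5.5,7.4]
lo = A.lo+B.lo = [-22.4-5.5, -16.9-5.5, -12.8+0] = [-27.900,-22.400,-12.800]
hi = A.hi+B.hi = [-5.8+5.5, -0.3+5.5, -11.2+7.4] = [-0.300,5.200,-3.800]
diag = √(27.6²+27.6²+9²) = √1604.52 = 40.056


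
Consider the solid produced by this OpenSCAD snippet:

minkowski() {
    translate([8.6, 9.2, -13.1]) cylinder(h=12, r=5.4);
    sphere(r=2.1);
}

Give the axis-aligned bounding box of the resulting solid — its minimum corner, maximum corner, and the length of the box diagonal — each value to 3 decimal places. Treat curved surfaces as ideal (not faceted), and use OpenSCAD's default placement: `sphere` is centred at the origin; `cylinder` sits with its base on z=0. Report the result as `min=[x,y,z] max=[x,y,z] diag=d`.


min=[1.100,1.700,-15.200] max=[16.100,16.700,1.000] diag=26.692

A = translate([8.6, 9.2, -13.1]) cylinder(h=12, r=5.4) → bbox [3.2,3.8,-13.1] .. [14,14.6,-1.1]
B = sphere(r=2.1) → bbox [-2.1,-2.1,-2.1] .. [2.1,2.1,2.1]
lo = A.lo+B.lo = [3.2-2.1, 3.8-2.1, -13.1-2.1] = [1.100,1.700,-15.200]
hi = A.hi+B.hi = [14+2.1, 14.6+2.1, -1.1+2.1] = [16.100,16.700,1.000]
diag = √(15²+15²+16.2²) = √712.44 = 26.692


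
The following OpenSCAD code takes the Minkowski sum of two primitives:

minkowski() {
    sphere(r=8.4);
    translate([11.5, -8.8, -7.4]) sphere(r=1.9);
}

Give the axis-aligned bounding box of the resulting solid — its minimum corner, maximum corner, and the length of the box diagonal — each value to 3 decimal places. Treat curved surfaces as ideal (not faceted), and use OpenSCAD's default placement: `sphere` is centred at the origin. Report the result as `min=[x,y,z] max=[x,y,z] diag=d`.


min=[1.200,-19.100,-17.700] max=[21.800,1.500,2.900] diag=35.680

A = translate([11.5, -8.8, -7.4]) sphere(r=1.9) → bbox [9.6,-10.7,-9.3] .. [13.4,-6.9,-5.5]
B = sphere(r=8.4) → bbox [-8.4,-8.4,-8.4] .. [8.4,8.4,8.4]
lo = A.lo+B.lo = [9.6-8.4, -10.7-8.4, -9.3-8.4] = [1.200,-19.100,-17.700]
hi = A.hi+B.hi = [13.4+8.4, -6.9+8.4, -5.5+8.4] = [21.800,1.500,2.900]
diag = √(20.6²+20.6²+20.6²) = √1273.08 = 35.680


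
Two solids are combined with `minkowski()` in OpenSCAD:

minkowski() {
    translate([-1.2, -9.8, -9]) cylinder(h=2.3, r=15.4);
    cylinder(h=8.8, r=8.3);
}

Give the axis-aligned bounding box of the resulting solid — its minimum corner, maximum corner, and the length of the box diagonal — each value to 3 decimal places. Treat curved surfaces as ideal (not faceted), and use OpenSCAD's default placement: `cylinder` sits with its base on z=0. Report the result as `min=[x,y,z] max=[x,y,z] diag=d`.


A = translate([-1.2, -9.8, -9]) cylinder(h=2.3, r=15.4) → bbox [-16.6,-25.2,-9] .. [14.2,5.6,-6.7]
B = cylinder(h=8.8, r=8.3) → bbox [-8.3,-8.3,0] .. [8.3,8.3,8.8]
lo = A.lo+B.lo = [-16.6-8.3, -25.2-8.3, -9+0] = [-24.900,-33.500,-9.000]
hi = A.hi+B.hi = [14.2+8.3, 5.6+8.3, -6.7+8.8] = [22.500,13.900,2.100]
diag = √(47.4²+47.4²+11.1²) = √4616.73 = 67.947

min=[-24.900,-33.500,-9.000] max=[22.500,13.900,2.100] diag=67.947


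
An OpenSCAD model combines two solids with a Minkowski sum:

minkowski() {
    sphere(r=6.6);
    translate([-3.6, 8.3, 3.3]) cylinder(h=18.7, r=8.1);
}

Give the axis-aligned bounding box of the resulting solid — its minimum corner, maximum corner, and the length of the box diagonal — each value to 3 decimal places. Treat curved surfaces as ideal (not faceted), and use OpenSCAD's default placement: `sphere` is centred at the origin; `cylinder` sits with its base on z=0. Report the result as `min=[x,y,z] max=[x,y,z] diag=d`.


min=[-18.300,-6.400,-3.300] max=[11.100,23.000,28.600] diag=52.405

A = translate([-3.6, 8.3, 3.3]) cylinder(h=18.7, r=8.1) → bbox [-11.7,0.2,3.3] .. [4.5,16.4,22]
B = sphere(r=6.6) → bbox [-6.6,-6.6,-6.6] .. [6.6,6.6,6.6]
lo = A.lo+B.lo = [-11.7-6.6, 0.2-6.6, 3.3-6.6] = [-18.300,-6.400,-3.300]
hi = A.hi+B.hi = [4.5+6.6, 16.4+6.6, 22+6.6] = [11.100,23.000,28.600]
diag = √(29.4²+29.4²+31.9²) = √2746.33 = 52.405


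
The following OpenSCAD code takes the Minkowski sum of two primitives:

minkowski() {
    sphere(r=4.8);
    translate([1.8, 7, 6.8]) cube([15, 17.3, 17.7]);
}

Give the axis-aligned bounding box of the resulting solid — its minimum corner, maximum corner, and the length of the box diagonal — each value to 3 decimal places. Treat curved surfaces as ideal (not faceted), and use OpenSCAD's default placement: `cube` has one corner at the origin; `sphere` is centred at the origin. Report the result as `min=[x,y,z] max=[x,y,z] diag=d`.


A = translate([1.8, 7, 6.8]) cube([15, 17.3, 17.7]) → bbox [1.8,7,6.8] .. [16.8,24.3,24.5]
B = sphere(r=4.8) → bbox [-4.8,-4.8,-4.8] .. [4.8,4.8,4.8]
lo = A.lo+B.lo = [1.8-4.8, 7-4.8, 6.8-4.8] = [-3.000,2.200,2.000]
hi = A.hi+B.hi = [16.8+4.8, 24.3+4.8, 24.5+4.8] = [21.600,29.100,29.300]
diag = √(24.6²+26.9²+27.3²) = √2074.06 = 45.542

min=[-3.000,2.200,2.000] max=[21.600,29.100,29.300] diag=45.542


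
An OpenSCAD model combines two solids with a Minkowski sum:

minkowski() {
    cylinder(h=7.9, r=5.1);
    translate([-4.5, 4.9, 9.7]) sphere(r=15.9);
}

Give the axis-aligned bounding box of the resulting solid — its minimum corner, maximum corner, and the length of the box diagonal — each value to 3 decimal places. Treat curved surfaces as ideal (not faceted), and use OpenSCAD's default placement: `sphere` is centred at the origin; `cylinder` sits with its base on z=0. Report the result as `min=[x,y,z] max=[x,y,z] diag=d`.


A = translate([-4.5, 4.9, 9.7]) sphere(r=15.9) → bbox [-20.4,-11,-6.2] .. [11.4,20.8,25.6]
B = cylinder(h=7.9, r=5.1) → bbox [-5.1,-5.1,0] .. [5.1,5.1,7.9]
lo = A.lo+B.lo = [-20.4-5.1, -11-5.1, -6.2+0] = [-25.500,-16.100,-6.200]
hi = A.hi+B.hi = [11.4+5.1, 20.8+5.1, 25.6+7.9] = [16.500,25.900,33.500]
diag = √(42²+42²+39.7²) = √5104.09 = 71.443

min=[-25.500,-16.100,-6.200] max=[16.500,25.900,33.500] diag=71.443


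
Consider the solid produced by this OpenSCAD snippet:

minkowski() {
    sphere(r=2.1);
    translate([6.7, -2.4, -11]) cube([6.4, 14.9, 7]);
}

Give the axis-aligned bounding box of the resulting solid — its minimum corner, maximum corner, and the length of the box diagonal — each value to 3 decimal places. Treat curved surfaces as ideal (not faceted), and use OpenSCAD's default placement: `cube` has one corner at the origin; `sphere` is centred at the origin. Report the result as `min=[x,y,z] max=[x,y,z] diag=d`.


min=[4.600,-4.500,-13.100] max=[15.200,14.600,-1.900] diag=24.548

A = translate([6.7, -2.4, -11]) cube([6.4, 14.9, 7]) → bbox [6.7,-2.4,-11] .. [13.1,12.5,-4]
B = sphere(r=2.1) → bbox [-2.1,-2.1,-2.1] .. [2.1,2.1,2.1]
lo = A.lo+B.lo = [6.7-2.1, -2.4-2.1, -11-2.1] = [4.600,-4.500,-13.100]
hi = A.hi+B.hi = [13.1+2.1, 12.5+2.1, -4+2.1] = [15.200,14.600,-1.900]
diag = √(10.6²+19.1²+11.2²) = √602.61 = 24.548


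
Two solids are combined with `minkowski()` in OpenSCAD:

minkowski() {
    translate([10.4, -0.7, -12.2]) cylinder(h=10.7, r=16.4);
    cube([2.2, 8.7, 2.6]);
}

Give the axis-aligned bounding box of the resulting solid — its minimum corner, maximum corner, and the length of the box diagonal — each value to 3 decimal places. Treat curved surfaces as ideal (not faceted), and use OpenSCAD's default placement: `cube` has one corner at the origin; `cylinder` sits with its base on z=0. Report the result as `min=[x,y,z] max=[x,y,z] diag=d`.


min=[-6.000,-17.100,-12.200] max=[29.000,24.400,1.100] diag=55.894

A = translate([10.4, -0.7, -12.2]) cylinder(h=10.7, r=16.4) → bbox [-6,-17.1,-12.2] .. [26.8,15.7,-1.5]
B = cube([2.2, 8.7, 2.6]) → bbox [0,0,0] .. [2.2,8.7,2.6]
lo = A.lo+B.lo = [-6+0, -17.1+0, -12.2+0] = [-6.000,-17.100,-12.200]
hi = A.hi+B.hi = [26.8+2.2, 15.7+8.7, -1.5+2.6] = [29.000,24.400,1.100]
diag = √(35²+41.5²+13.3²) = √3124.14 = 55.894
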